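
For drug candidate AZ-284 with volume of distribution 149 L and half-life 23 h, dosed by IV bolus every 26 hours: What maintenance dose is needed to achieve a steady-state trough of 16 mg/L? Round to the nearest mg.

2835 mg

τ/t½ = 26/23 ≈ 1.1304, so f = (1/2)^(26/23) ≈ 0.456778.
Cmin,ss = (D/Vd)·f/(1−f), so D = Cmin,ss·Vd·(1−f)/f.
D = 16 × 149 × (1−f)/f ≈ 16 × 149 × 1.18925 ≈ 2835.17 mg.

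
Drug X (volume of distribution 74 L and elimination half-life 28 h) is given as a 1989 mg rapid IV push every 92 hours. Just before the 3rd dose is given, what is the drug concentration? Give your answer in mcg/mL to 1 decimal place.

3.0 mcg/mL

f = (1/2)^(τ/t½) = (1/2)^(92/28) ≈ 0.1025.
C₀ = D/Vd = 1989/74 ≈ 26.878 mcg/mL.
Before the 3rd dose, 2 doses have been given. Superposition: Cmin = C₀·(f + f²).
≈ 26.878 × (0.1025 + 0.0105) ≈ 26.878 × 0.1130 ≈ 3.037 mcg/mL.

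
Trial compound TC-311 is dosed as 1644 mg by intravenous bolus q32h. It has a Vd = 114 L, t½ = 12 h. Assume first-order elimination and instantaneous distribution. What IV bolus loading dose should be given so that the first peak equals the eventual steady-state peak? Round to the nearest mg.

1951 mg

f = (1/2)^(32/12) ≈ 0.157490; accumulation ratio R = 1/(1−f) ≈ 1.18693.
Loading dose to hit Cmax,ss on first dose: D_load = D_maint·R ≈ 1644 × 1.18693 ≈ 1951.31 mg.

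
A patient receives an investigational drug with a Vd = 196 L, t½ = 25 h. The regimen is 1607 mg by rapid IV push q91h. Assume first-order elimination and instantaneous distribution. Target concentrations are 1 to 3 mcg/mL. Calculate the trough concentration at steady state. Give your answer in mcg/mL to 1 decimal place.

0.7 mcg/mL

τ/t½ = 91/25 ≈ 3.64, so fraction remaining f = (1/2)^(91/25) ≈ 0.0802.
Each bolus raises the concentration by D/Vd = 1607/196 ≈ 8.199 mcg/mL.
Steady-state trough Cmin,ss = C₀·f/(1−f) ≈ 8.199 × 0.0802/0.9198 ≈ 0.715 mcg/mL.
Trough 0.7 mcg/mL vs MEC 1 mcg/mL: subtherapeutic.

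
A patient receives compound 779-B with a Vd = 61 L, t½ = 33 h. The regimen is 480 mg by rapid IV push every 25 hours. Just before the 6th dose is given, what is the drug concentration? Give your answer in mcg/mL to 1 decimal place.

10.6 mcg/mL

f = (1/2)^(τ/t½) = (1/2)^(25/33) ≈ 0.5915.
C₀ = D/Vd = 480/61 ≈ 7.869 mcg/mL.
Before the 6th dose, 5 doses have been given. Superposition: Cmin = C₀·(f + f² + … + f^5).
≈ 7.869 × (0.5915 + 0.3499 + 0.2069 + 0.1224 + 0.0724) ≈ 7.869 × 1.3431 ≈ 10.569 mcg/mL.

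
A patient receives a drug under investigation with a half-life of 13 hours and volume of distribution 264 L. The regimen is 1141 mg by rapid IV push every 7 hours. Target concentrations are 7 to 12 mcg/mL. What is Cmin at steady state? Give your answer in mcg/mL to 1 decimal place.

τ/t½ = 7/13 ≈ 0.53846, so fraction remaining f = (1/2)^(7/13) ≈ 0.6885.
At steady state, accumulation factor R = 1/(1 − e^(−kτ)) ≈ 3.2103.
Single-dose peak C₀ = D/Vd = 1141/264 ≈ 4.322 mcg/mL.
Steady-state peak Cmax,ss = C₀·R ≈ 4.322 × 3.2103 ≈ 13.875 mcg/mL.
Steady-state trough Cmin,ss = Cmax,ss·f ≈ 13.875 × 0.6885 ≈ 9.553 mcg/mL.
Trough 9.6 mcg/mL vs MEC 7 mcg/mL: adequate.

9.6 mcg/mL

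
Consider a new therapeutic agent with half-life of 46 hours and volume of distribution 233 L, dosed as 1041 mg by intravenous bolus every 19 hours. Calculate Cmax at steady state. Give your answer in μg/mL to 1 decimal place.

Over one 19-h interval, 19/46 ≈ 0.41304 half-lives elapse, leaving f ≈ 0.7510 of each dose.
Accumulation ratio R = 1/(1 − f) ≈ 1/0.2490 ≈ 4.0161.
Single-dose peak C₀ = D/Vd = 1041/233 ≈ 4.468 μg/mL.
Steady-state peak Cmax,ss = C₀·R ≈ 4.468 × 4.0161 ≈ 17.944 μg/mL.

17.9 μg/mL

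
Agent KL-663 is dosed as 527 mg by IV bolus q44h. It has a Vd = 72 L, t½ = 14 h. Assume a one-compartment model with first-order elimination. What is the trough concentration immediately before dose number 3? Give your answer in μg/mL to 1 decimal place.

f = (1/2)^(τ/t½) = (1/2)^(44/14) ≈ 0.1132.
C₀ = D/Vd = 527/72 ≈ 7.319 μg/mL.
Before the 3rd dose, 2 doses have been given. Superposition: Cmin = C₀·(f + f²).
≈ 7.319 × (0.1132 + 0.0128) ≈ 7.319 × 0.1260 ≈ 0.922 μg/mL.

0.9 μg/mL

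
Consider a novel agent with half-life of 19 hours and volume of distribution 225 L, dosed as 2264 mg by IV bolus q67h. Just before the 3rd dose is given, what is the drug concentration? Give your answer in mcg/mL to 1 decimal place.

0.9 mcg/mL

f = (1/2)^(τ/t½) = (1/2)^(67/19) ≈ 0.0868.
C₀ = D/Vd = 2264/225 ≈ 10.062 mcg/mL.
Before the 3rd dose, 2 doses have been given. Superposition: Cmin = C₀·(f + f²).
≈ 10.062 × (0.0868 + 0.0075) ≈ 10.062 × 0.0943 ≈ 0.949 mcg/mL.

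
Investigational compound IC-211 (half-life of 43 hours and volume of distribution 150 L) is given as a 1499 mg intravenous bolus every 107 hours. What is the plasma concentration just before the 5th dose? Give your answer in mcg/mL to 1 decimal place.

2.2 mcg/mL

f = (1/2)^(τ/t½) = (1/2)^(107/43) ≈ 0.1782.
C₀ = D/Vd = 1499/150 ≈ 9.993 mcg/mL.
Before the 5th dose, 4 doses have been given. Superposition: Cmin = C₀·(f + f² + … + f^4).
≈ 9.993 × (0.1782 + 0.0318 + 0.0057 + 0.0010) ≈ 9.993 × 0.2167 ≈ 2.165 mcg/mL.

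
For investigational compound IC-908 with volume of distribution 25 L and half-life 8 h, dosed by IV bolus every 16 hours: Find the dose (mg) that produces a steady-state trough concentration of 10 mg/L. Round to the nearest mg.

750 mg

τ/t½ = 16/8 ≈ 2, so f = (1/2)^(16/8) ≈ 0.250000.
Cmin,ss = (D/Vd)·f/(1−f), so D = Cmin,ss·Vd·(1−f)/f.
D = 10 × 25 × (1−f)/f ≈ 10 × 25 × 3.00000 ≈ 750.00 mg.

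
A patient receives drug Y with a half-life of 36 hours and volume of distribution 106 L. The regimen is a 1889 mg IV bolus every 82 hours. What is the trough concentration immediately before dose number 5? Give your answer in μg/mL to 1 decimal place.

4.6 μg/mL

f = (1/2)^(τ/t½) = (1/2)^(82/36) ≈ 0.2062.
C₀ = D/Vd = 1889/106 ≈ 17.821 μg/mL.
Before the 5th dose, 4 doses have been given. Superposition: Cmin = C₀·(f + f² + … + f^4).
≈ 17.821 × (0.2062 + 0.0425 + 0.0088 + 0.0018) ≈ 17.821 × 0.2593 ≈ 4.621 μg/mL.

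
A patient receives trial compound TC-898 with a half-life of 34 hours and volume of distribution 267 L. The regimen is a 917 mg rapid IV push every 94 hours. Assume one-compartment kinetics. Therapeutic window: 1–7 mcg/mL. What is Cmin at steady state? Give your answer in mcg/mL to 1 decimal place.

k = ln2/t½ = ln2/34 ≈ 0.020387 h⁻¹; fraction remaining f = e^(−kτ) = e^(−0.020387×94) ≈ 0.1471.
At steady state, accumulation factor R = 1/(1 − e^(−kτ)) ≈ 1.1725.
Single-dose peak C₀ = D/Vd = 917/267 ≈ 3.434 mcg/mL.
Steady-state peak Cmax,ss = C₀·R ≈ 3.434 × 1.1725 ≈ 4.026 mcg/mL.
One interval later, Cmin,ss = Cmax,ss·e^(−kτ) ≈ 4.026 × 0.1471 ≈ 0.592 mcg/mL.
Trough 0.6 mcg/mL vs MEC 1 mcg/mL: subtherapeutic.

0.6 mcg/mL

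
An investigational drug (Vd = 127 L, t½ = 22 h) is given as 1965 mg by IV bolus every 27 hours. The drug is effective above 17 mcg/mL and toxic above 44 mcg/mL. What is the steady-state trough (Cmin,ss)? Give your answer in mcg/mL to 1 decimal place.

Over one 27-h interval, 27/22 ≈ 1.2273 half-lives elapse, leaving f ≈ 0.4271 of each dose.
Each bolus raises the concentration by D/Vd = 1965/127 ≈ 15.472 mcg/mL.
Steady-state trough Cmin,ss = C₀·f/(1−f) ≈ 15.472 × 0.4271/0.5729 ≈ 11.534 mcg/mL.
Trough 11.5 mcg/mL vs MEC 17 mcg/mL: subtherapeutic.

11.5 mcg/mL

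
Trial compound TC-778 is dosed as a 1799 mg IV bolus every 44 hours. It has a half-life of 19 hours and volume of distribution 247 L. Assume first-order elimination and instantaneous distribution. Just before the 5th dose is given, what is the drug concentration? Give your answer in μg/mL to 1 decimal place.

1.8 μg/mL

f = (1/2)^(τ/t½) = (1/2)^(44/19) ≈ 0.2009.
C₀ = D/Vd = 1799/247 ≈ 7.283 μg/mL.
Before the 5th dose, 4 doses have been given. Superposition: Cmin = C₀·(f + f² + … + f^4).
≈ 7.283 × (0.2009 + 0.0404 + 0.0081 + 0.0016) ≈ 7.283 × 0.2510 ≈ 1.828 μg/mL.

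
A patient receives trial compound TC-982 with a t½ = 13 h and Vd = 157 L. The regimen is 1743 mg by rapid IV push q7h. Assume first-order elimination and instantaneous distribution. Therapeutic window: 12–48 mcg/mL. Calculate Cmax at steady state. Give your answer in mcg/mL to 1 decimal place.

k = ln2/t½ = ln2/13 ≈ 0.053319 h⁻¹; fraction remaining f = e^(−kτ) = e^(−0.053319×7) ≈ 0.6885.
Accumulation ratio R = 1/(1 − f) ≈ 1/0.3115 ≈ 3.2103.
Each bolus raises the concentration by D/Vd = 1743/157 ≈ 11.102 mcg/mL.
Cmax,ss = C₀/(1 − f) ≈ 11.102/0.3115 ≈ 35.640 mcg/mL.
Peak 35.6 mcg/mL vs MTC 48 mcg/mL: below toxic threshold.

35.6 mcg/mL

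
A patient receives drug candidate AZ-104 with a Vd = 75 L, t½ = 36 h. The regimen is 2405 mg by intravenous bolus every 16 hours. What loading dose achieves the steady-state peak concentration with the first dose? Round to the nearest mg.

f = (1/2)^(16/36) ≈ 0.734867; accumulation ratio R = 1/(1−f) ≈ 3.77169.
Loading dose to hit Cmax,ss on first dose: D_load = D_maint·R ≈ 2405 × 3.77169 ≈ 9070.91 mg.

9071 mg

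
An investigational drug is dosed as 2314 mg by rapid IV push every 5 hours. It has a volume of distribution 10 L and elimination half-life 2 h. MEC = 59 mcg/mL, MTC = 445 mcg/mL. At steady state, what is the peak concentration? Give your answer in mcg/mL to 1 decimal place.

281.1 mcg/mL

k = ln2/t½ = ln2/2 ≈ 0.346574 h⁻¹; fraction remaining f = e^(−kτ) = e^(−0.346574×5) ≈ 0.1768.
Accumulation ratio R = 1/(1 − f) ≈ 1/0.8232 ≈ 1.2148.
Each bolus raises the concentration by D/Vd = 2314/10 ≈ 231.400 mcg/mL.
Cmax,ss = C₀/(1 − f) ≈ 231.400/0.8232 ≈ 281.098 mcg/mL.
Peak 281.1 mcg/mL vs MTC 445 mcg/mL: below toxic threshold.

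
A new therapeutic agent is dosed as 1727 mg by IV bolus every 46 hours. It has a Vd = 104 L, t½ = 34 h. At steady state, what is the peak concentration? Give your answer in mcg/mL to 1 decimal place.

k = ln2/t½ = ln2/34 ≈ 0.020387 h⁻¹; fraction remaining f = e^(−kτ) = e^(−0.020387×46) ≈ 0.3915.
At steady state, accumulation factor R = 1/(1 − e^(−kτ)) ≈ 1.6434.
Each bolus raises the concentration by D/Vd = 1727/104 ≈ 16.606 mcg/mL.
Steady-state peak Cmax,ss = C₀·R ≈ 16.606 × 1.6434 ≈ 27.290 mcg/mL.

27.3 mcg/mL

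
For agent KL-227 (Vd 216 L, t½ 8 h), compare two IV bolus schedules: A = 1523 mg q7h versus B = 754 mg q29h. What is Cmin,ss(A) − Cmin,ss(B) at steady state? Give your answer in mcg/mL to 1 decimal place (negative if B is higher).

Regimen A: f = (1/2)^(7/8) ≈ 0.5453; Cmin,ss = (1523/216)·f/(1−f) ≈ 8.456 mcg/mL.
Regimen B: f = (1/2)^(29/8) ≈ 0.0811; Cmin,ss = (754/216)·f/(1−f) ≈ 0.308 mcg/mL.
Difference ≈ 8.456 − 0.308 ≈ 8.148 mcg/mL.

8.1 mcg/mL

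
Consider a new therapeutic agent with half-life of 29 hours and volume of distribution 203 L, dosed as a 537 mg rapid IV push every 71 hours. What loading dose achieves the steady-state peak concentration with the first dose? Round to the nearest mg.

f = (1/2)^(71/29) ≈ 0.183230; accumulation ratio R = 1/(1−f) ≈ 1.22433.
Loading dose to hit Cmax,ss on first dose: D_load = D_maint·R ≈ 537 × 1.22433 ≈ 657.47 mg.

657 mg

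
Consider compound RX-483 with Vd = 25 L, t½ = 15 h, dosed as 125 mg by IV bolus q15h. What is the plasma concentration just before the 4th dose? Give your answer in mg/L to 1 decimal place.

f = (1/2)^(τ/t½) = (1/2)^(15/15) ≈ 0.5000.
C₀ = D/Vd = 125/25 ≈ 5.000 mg/L.
Before the 4th dose, 3 doses have been given. Superposition: Cmin = C₀·(f + f² + … + f^3).
≈ 5.000 × (0.5000 + 0.2500 + 0.1250) ≈ 5.000 × 0.8750 ≈ 4.375 mg/L.

4.4 mg/L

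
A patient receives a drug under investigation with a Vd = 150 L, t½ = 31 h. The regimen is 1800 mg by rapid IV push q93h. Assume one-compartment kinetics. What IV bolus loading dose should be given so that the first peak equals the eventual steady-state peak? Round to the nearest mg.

2057 mg

f = (1/2)^(93/31) ≈ 0.125000; accumulation ratio R = 1/(1−f) ≈ 1.14286.
Loading dose to hit Cmax,ss on first dose: D_load = D_maint·R ≈ 1800 × 1.14286 ≈ 2057.15 mg.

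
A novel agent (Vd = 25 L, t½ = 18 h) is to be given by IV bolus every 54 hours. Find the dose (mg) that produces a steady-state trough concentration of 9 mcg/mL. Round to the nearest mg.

1575 mg

τ/t½ = 54/18 ≈ 3, so f = (1/2)^(54/18) ≈ 0.125000.
Cmin,ss = (D/Vd)·f/(1−f), so D = Cmin,ss·Vd·(1−f)/f.
D = 9 × 25 × (1−f)/f ≈ 9 × 25 × 7.00000 ≈ 1575.00 mg.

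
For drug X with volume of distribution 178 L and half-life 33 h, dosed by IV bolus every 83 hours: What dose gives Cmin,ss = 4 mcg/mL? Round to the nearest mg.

3358 mg

τ/t½ = 83/33 ≈ 2.5152, so f = (1/2)^(83/33) ≈ 0.174930.
Cmin,ss = (D/Vd)·f/(1−f), so D = Cmin,ss·Vd·(1−f)/f.
D = 4 × 178 × (1−f)/f ≈ 4 × 178 × 4.71657 ≈ 3358.20 mg.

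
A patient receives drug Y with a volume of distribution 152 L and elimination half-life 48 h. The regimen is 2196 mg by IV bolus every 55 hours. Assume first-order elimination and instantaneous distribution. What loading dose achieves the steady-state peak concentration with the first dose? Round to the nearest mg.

4007 mg

f = (1/2)^(55/48) ≈ 0.451929; accumulation ratio R = 1/(1−f) ≈ 1.82458.
Loading dose to hit Cmax,ss on first dose: D_load = D_maint·R ≈ 2196 × 1.82458 ≈ 4006.78 mg.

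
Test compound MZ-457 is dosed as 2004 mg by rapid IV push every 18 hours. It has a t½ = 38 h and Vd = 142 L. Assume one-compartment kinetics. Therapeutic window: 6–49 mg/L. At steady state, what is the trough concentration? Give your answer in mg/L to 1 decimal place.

k = ln2/t½ = ln2/38 ≈ 0.018241 h⁻¹; fraction remaining f = e^(−kτ) = e^(−0.018241×18) ≈ 0.7201.
Accumulation ratio R = 1/(1 − f) ≈ 1/0.2799 ≈ 3.5727.
Single-dose peak C₀ = D/Vd = 2004/142 ≈ 14.113 mg/L.
Cmax,ss = C₀/(1 − f) ≈ 14.113/0.2799 ≈ 50.422 mg/L.
One interval later, Cmin,ss = Cmax,ss·e^(−kτ) ≈ 50.422 × 0.7201 ≈ 36.309 mg/L.
Trough 36.3 mg/L vs MEC 6 mg/L: adequate.

36.3 mg/L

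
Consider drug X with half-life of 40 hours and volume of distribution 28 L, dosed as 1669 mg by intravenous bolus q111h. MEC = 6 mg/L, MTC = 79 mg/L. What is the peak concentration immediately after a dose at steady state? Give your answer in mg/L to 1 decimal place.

k = ln2/t½ = ln2/40 ≈ 0.017329 h⁻¹; fraction remaining f = e^(−kτ) = e^(−0.017329×111) ≈ 0.1461.
Accumulation ratio R = 1/(1 − f) ≈ 1/0.8539 ≈ 1.1711.
Each bolus raises the concentration by D/Vd = 1669/28 ≈ 59.607 mg/L.
Steady-state peak Cmax,ss = C₀·R ≈ 59.607 × 1.1711 ≈ 69.806 mg/L.
Peak 69.8 mg/L vs MTC 79 mg/L: below toxic threshold.

69.8 mg/L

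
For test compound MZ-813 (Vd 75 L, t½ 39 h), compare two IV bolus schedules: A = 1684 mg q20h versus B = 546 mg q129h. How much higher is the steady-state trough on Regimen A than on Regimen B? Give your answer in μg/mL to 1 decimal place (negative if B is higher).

Regimen A: f = (1/2)^(20/39) ≈ 0.7009; Cmin,ss = (1684/75)·f/(1−f) ≈ 52.616 μg/mL.
Regimen B: f = (1/2)^(129/39) ≈ 0.1010; Cmin,ss = (546/75)·f/(1−f) ≈ 0.818 μg/mL.
Difference ≈ 52.616 − 0.818 ≈ 51.798 μg/mL.

51.8 μg/mL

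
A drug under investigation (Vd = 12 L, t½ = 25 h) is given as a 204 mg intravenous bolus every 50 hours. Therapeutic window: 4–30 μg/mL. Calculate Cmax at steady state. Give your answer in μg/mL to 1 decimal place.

The dosing interval is 2 half-lives, so f = 2^(−2) = 0.25.
At steady state, R = 1/(1 − 0.25) = 4/3.
Single-dose peak C₀ = D/Vd = 204/12 = 17 μg/mL.
Steady-state peak Cmax,ss = C₀·R = 17 × 4/3 ≈ 22.667 μg/mL.
Peak 22.7 μg/mL vs MTC 30 μg/mL: below toxic threshold.

22.7 μg/mL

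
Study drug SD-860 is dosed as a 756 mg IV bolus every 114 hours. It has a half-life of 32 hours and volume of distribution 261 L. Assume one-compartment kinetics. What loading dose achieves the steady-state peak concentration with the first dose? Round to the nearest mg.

826 mg

f = (1/2)^(114/32) ≈ 0.084641; accumulation ratio R = 1/(1−f) ≈ 1.09247.
Loading dose to hit Cmax,ss on first dose: D_load = D_maint·R ≈ 756 × 1.09247 ≈ 825.91 mg.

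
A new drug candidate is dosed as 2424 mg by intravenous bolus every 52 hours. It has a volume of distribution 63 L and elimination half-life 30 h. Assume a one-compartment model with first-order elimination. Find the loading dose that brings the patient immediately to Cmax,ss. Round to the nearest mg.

3467 mg

f = (1/2)^(52/30) ≈ 0.300756; accumulation ratio R = 1/(1−f) ≈ 1.43012.
Loading dose to hit Cmax,ss on first dose: D_load = D_maint·R ≈ 2424 × 1.43012 ≈ 3466.61 mg.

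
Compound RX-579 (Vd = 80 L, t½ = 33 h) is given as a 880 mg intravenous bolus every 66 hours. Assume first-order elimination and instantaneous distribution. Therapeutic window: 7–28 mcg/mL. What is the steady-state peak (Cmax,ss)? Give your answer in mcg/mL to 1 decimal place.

14.7 mcg/mL

The dosing interval is 2 half-lives, so f = 2^(−2) = 0.25.
At steady state, R = 1/(1 − 0.25) = 4/3.
Single-dose peak C₀ = D/Vd = 880/80 = 11 mcg/mL.
Steady-state peak Cmax,ss = C₀·R = 11 × 4/3 ≈ 14.667 mcg/mL.
Peak 14.7 mcg/mL vs MTC 28 mcg/mL: below toxic threshold.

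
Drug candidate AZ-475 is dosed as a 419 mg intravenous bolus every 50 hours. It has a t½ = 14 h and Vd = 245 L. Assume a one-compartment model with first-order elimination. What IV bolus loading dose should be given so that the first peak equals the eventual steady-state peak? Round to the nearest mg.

457 mg

f = (1/2)^(50/14) ≈ 0.084119; accumulation ratio R = 1/(1−f) ≈ 1.09184.
Loading dose to hit Cmax,ss on first dose: D_load = D_maint·R ≈ 419 × 1.09184 ≈ 457.48 mg.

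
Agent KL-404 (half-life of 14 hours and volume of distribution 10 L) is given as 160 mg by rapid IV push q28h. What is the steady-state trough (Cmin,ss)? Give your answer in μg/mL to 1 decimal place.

5.3 μg/mL

The dosing interval is 2 half-lives, so f = 2^(−2) = 0.25.
Accumulation ratio R = 1/(1 − f) = 1/0.75 = 4/3.
Single-dose peak C₀ = D/Vd = 160/10 = 16 μg/mL.
Steady-state peak Cmax,ss = C₀·R = 16 × 4/3 ≈ 21.333 μg/mL.
Steady-state trough Cmin,ss = Cmax,ss·f ≈ 21.333 × 0.25 ≈ 5.333 μg/mL.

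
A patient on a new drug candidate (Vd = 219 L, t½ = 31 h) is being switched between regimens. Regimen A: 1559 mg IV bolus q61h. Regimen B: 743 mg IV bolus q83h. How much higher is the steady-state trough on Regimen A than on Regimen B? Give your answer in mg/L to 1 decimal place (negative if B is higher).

1.8 mg/L

Regimen A: f = (1/2)^(61/31) ≈ 0.2557; Cmin,ss = (1559/219)·f/(1−f) ≈ 2.446 mg/L.
Regimen B: f = (1/2)^(83/31) ≈ 0.1563; Cmin,ss = (743/219)·f/(1−f) ≈ 0.629 mg/L.
Difference ≈ 2.446 − 0.629 ≈ 1.817 mg/L.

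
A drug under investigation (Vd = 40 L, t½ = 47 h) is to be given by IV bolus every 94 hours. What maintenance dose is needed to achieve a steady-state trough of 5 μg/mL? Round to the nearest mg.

τ/t½ = 94/47 ≈ 2, so f = (1/2)^(94/47) ≈ 0.250000.
Cmin,ss = (D/Vd)·f/(1−f), so D = Cmin,ss·Vd·(1−f)/f.
D = 5 × 40 × (1−f)/f ≈ 5 × 40 × 3.00000 ≈ 600.00 mg.

600 mg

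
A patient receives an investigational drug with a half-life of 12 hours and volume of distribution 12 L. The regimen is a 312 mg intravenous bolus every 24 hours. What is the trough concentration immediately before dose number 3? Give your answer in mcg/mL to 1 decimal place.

f = (1/2)^(τ/t½) = (1/2)^(24/12) ≈ 0.2500.
C₀ = D/Vd = 312/12 ≈ 26.000 mcg/mL.
Before the 3rd dose, 2 doses have been given. Superposition: Cmin = C₀·(f + f²).
≈ 26.000 × (0.2500 + 0.0625) ≈ 26.000 × 0.3125 ≈ 8.125 mcg/mL.

8.1 mcg/mL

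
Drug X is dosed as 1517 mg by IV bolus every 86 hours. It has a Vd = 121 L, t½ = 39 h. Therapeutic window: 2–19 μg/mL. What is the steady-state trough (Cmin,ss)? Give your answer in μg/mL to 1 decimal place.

3.5 μg/mL

τ/t½ = 86/39 ≈ 2.2051, so fraction remaining f = (1/2)^(86/39) ≈ 0.2169.
Each bolus raises the concentration by D/Vd = 1517/121 ≈ 12.537 μg/mL.
Steady-state trough Cmin,ss = C₀·f/(1−f) ≈ 12.537 × 0.2169/0.7831 ≈ 3.472 μg/mL.
Trough 3.5 μg/mL vs MEC 2 μg/mL: adequate.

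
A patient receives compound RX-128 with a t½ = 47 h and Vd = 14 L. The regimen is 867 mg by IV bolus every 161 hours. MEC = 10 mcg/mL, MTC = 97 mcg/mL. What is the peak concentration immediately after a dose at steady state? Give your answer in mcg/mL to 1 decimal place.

68.3 mcg/mL

k = ln2/t½ = ln2/47 ≈ 0.014748 h⁻¹; fraction remaining f = e^(−kτ) = e^(−0.014748×161) ≈ 0.0931.
At steady state, accumulation factor R = 1/(1 − e^(−kτ)) ≈ 1.1027.
Single-dose peak C₀ = D/Vd = 867/14 ≈ 61.929 mcg/mL.
Cmax,ss = C₀/(1 − f) ≈ 61.929/0.9069 ≈ 68.286 mcg/mL.
Peak 68.3 mcg/mL vs MTC 97 mcg/mL: below toxic threshold.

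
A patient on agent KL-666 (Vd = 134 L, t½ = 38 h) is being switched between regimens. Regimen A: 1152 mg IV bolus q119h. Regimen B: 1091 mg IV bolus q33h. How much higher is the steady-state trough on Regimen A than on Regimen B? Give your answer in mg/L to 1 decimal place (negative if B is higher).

Regimen A: f = (1/2)^(119/38) ≈ 0.1141; Cmin,ss = (1152/134)·f/(1−f) ≈ 1.107 mg/L.
Regimen B: f = (1/2)^(33/38) ≈ 0.5477; Cmin,ss = (1091/134)·f/(1−f) ≈ 9.859 mg/L.
Difference ≈ 1.107 − 9.859 ≈ -8.752 mg/L.

-8.8 mg/L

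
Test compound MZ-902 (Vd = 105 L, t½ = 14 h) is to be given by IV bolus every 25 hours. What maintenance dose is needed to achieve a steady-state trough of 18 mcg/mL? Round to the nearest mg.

τ/t½ = 25/14 ≈ 1.7857, so f = (1/2)^(25/14) ≈ 0.290032.
Cmin,ss = (D/Vd)·f/(1−f), so D = Cmin,ss·Vd·(1−f)/f.
D = 18 × 105 × (1−f)/f ≈ 18 × 105 × 2.44790 ≈ 4626.53 mg.

4627 mg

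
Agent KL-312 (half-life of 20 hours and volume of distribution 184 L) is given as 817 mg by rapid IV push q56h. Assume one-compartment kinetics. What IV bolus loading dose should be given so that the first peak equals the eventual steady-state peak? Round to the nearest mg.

f = (1/2)^(56/20) ≈ 0.143587; accumulation ratio R = 1/(1−f) ≈ 1.16766.
Loading dose to hit Cmax,ss on first dose: D_load = D_maint·R ≈ 817 × 1.16766 ≈ 953.98 mg.

954 mg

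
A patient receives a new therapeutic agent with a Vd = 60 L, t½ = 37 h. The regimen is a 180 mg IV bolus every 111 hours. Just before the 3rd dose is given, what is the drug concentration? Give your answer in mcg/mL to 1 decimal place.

f = (1/2)^(τ/t½) = (1/2)^(111/37) ≈ 0.1250.
C₀ = D/Vd = 180/60 ≈ 3.000 mcg/mL.
Before the 3rd dose, 2 doses have been given. Superposition: Cmin = C₀·(f + f²).
≈ 3.000 × (0.1250 + 0.0156) ≈ 3.000 × 0.1406 ≈ 0.422 mcg/mL.

0.4 mcg/mL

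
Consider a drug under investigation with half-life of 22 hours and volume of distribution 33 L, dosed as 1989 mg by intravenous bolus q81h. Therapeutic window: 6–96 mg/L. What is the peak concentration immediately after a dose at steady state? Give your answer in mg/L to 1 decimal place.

τ/t½ = 81/22 ≈ 3.6818, so fraction remaining f = (1/2)^(81/22) ≈ 0.0779.
Accumulation ratio R = 1/(1 − f) ≈ 1/0.9221 ≈ 1.0845.
Each bolus raises the concentration by D/Vd = 1989/33 ≈ 60.273 mg/L.
Steady-state peak Cmax,ss = C₀·R ≈ 60.273 × 1.0845 ≈ 65.366 mg/L.
Peak 65.4 mg/L vs MTC 96 mg/L: below toxic threshold.

65.4 mg/L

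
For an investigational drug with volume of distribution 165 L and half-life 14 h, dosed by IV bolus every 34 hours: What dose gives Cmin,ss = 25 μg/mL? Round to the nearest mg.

18082 mg

τ/t½ = 34/14 ≈ 2.4286, so f = (1/2)^(34/14) ≈ 0.185749.
Cmin,ss = (D/Vd)·f/(1−f), so D = Cmin,ss·Vd·(1−f)/f.
D = 25 × 165 × (1−f)/f ≈ 25 × 165 × 4.38361 ≈ 18082.39 mg.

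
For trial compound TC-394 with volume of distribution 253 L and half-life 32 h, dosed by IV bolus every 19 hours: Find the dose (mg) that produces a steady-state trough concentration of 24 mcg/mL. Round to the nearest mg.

3092 mg

τ/t½ = 19/32 ≈ 0.59375, so f = (1/2)^(19/32) ≈ 0.662618.
Cmin,ss = (D/Vd)·f/(1−f), so D = Cmin,ss·Vd·(1−f)/f.
D = 24 × 253 × (1−f)/f ≈ 24 × 253 × 0.50917 ≈ 3091.68 mg.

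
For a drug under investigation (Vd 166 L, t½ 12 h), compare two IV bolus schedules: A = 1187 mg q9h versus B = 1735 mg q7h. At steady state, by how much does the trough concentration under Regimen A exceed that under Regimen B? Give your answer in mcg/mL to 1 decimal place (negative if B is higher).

-10.5 mcg/mL

Regimen A: f = (1/2)^(9/12) ≈ 0.5946; Cmin,ss = (1187/166)·f/(1−f) ≈ 10.488 mcg/mL.
Regimen B: f = (1/2)^(7/12) ≈ 0.6674; Cmin,ss = (1735/166)·f/(1−f) ≈ 20.973 mcg/mL.
Difference ≈ 10.488 − 20.973 ≈ -10.485 mcg/mL.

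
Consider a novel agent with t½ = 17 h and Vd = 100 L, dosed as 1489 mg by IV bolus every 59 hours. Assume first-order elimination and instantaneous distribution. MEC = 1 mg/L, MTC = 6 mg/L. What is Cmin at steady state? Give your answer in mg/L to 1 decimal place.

1.5 mg/L

k = ln2/t½ = ln2/17 ≈ 0.040773 h⁻¹; fraction remaining f = e^(−kτ) = e^(−0.040773×59) ≈ 0.0902.
Each bolus raises the concentration by D/Vd = 1489/100 ≈ 14.890 mg/L.
Steady-state trough Cmin,ss = C₀·f/(1−f) ≈ 14.890 × 0.0902/0.9098 ≈ 1.476 mg/L.
Trough 1.5 mg/L vs MEC 1 mg/L: adequate.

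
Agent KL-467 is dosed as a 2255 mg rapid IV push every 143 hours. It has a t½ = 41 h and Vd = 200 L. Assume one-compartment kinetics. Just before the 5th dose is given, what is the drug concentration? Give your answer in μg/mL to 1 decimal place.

f = (1/2)^(τ/t½) = (1/2)^(143/41) ≈ 0.0891.
C₀ = D/Vd = 2255/200 ≈ 11.275 μg/mL.
Before the 5th dose, 4 doses have been given. Superposition: Cmin = C₀·(f + f² + … + f^4).
≈ 11.275 × (0.0891 + 0.0079 + 0.0007 + 0.0001) ≈ 11.275 × 0.0978 ≈ 1.103 μg/mL.

1.1 μg/mL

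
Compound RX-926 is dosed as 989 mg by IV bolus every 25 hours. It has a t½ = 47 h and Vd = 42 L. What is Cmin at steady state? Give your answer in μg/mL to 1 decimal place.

k = ln2/t½ = ln2/47 ≈ 0.014748 h⁻¹; fraction remaining f = e^(−kτ) = e^(−0.014748×25) ≈ 0.6916.
Accumulation ratio R = 1/(1 − f) ≈ 1/0.3084 ≈ 3.2425.
Single-dose peak C₀ = D/Vd = 989/42 ≈ 23.548 μg/mL.
Cmax,ss = C₀/(1 − f) ≈ 23.548/0.3084 ≈ 76.355 μg/mL.
Steady-state trough Cmin,ss = Cmax,ss·f ≈ 76.355 × 0.6916 ≈ 52.807 μg/mL.

52.8 μg/mL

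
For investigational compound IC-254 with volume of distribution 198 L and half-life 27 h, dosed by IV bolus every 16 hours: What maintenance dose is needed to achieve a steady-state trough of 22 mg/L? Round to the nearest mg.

2213 mg

τ/t½ = 16/27 ≈ 0.59259, so f = (1/2)^(16/27) ≈ 0.663150.
Cmin,ss = (D/Vd)·f/(1−f), so D = Cmin,ss·Vd·(1−f)/f.
D = 22 × 198 × (1−f)/f ≈ 22 × 198 × 0.50795 ≈ 2212.63 mg.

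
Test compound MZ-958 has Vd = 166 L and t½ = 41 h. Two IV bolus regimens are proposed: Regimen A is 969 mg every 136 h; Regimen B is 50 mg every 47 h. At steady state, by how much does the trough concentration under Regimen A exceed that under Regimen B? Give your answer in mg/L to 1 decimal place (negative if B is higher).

0.4 mg/L

Regimen A: f = (1/2)^(136/41) ≈ 0.1003; Cmin,ss = (969/166)·f/(1−f) ≈ 0.651 mg/L.
Regimen B: f = (1/2)^(47/41) ≈ 0.4518; Cmin,ss = (50/166)·f/(1−f) ≈ 0.248 mg/L.
Difference ≈ 0.651 − 0.248 ≈ 0.403 mg/L.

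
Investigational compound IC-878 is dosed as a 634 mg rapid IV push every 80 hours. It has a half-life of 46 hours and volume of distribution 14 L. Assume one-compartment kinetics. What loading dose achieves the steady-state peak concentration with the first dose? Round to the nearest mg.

f = (1/2)^(80/46) ≈ 0.299550; accumulation ratio R = 1/(1−f) ≈ 1.42765.
Loading dose to hit Cmax,ss on first dose: D_load = D_maint·R ≈ 634 × 1.42765 ≈ 905.13 mg.

905 mg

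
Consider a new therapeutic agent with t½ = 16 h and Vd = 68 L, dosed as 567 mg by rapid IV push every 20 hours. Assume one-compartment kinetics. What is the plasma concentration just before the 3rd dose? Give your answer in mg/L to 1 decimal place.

5.0 mg/L

f = (1/2)^(τ/t½) = (1/2)^(20/16) ≈ 0.4204.
C₀ = D/Vd = 567/68 ≈ 8.338 mg/L.
Before the 3rd dose, 2 doses have been given. Superposition: Cmin = C₀·(f + f²).
≈ 8.338 × (0.4204 + 0.1767) ≈ 8.338 × 0.5971 ≈ 4.979 mg/L.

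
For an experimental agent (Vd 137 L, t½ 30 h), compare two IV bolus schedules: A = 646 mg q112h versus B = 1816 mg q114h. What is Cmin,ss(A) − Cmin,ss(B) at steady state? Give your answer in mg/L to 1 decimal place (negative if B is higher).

Regimen A: f = (1/2)^(112/30) ≈ 0.0752; Cmin,ss = (646/137)·f/(1−f) ≈ 0.383 mg/L.
Regimen B: f = (1/2)^(114/30) ≈ 0.0718; Cmin,ss = (1816/137)·f/(1−f) ≈ 1.025 mg/L.
Difference ≈ 0.383 − 1.025 ≈ -0.642 mg/L.

-0.6 mg/L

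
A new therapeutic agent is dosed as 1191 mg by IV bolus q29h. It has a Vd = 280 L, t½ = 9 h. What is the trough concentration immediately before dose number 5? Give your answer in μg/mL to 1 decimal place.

0.5 μg/mL

f = (1/2)^(τ/t½) = (1/2)^(29/9) ≈ 0.1072.
C₀ = D/Vd = 1191/280 ≈ 4.254 μg/mL.
Before the 5th dose, 4 doses have been given. Superposition: Cmin = C₀·(f + f² + … + f^4).
≈ 4.254 × (0.1072 + 0.0115 + 0.0012 + 0.0001) ≈ 4.254 × 0.1200 ≈ 0.510 μg/mL.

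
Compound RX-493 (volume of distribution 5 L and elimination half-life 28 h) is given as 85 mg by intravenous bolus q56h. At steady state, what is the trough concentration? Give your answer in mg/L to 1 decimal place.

5.7 mg/L

The dosing interval is 2 half-lives, so f = 2^(−2) = 0.25.
Accumulation ratio R = 1/(1 − f) = 1/0.75 = 4/3.
Single-dose peak C₀ = D/Vd = 85/5 = 17 mg/L.
Steady-state peak Cmax,ss = C₀·R = 17 × 4/3 ≈ 22.667 mg/L.
Steady-state trough Cmin,ss = Cmax,ss·f ≈ 22.667 × 0.25 ≈ 5.667 mg/L.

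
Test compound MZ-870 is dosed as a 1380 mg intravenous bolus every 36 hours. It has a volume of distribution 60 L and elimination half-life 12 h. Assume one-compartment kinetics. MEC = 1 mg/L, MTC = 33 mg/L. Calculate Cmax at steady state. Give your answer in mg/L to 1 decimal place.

The dosing interval is 3 half-lives, so f = 2^(−3) = 0.125.
Accumulation ratio R = 1/(1 − f) = 1/0.875 = 8/7.
Single-dose peak C₀ = D/Vd = 1380/60 = 23 mg/L.
Steady-state peak Cmax,ss = C₀·R = 23 × 8/7 ≈ 26.286 mg/L.
Peak 26.3 mg/L vs MTC 33 mg/L: below toxic threshold.

26.3 mg/L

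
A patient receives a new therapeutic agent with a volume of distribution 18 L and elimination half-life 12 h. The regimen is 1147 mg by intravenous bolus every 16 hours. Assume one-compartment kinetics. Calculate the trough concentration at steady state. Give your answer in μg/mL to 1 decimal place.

τ/t½ = 16/12 ≈ 1.3333, so fraction remaining f = (1/2)^(16/12) ≈ 0.3969.
Accumulation ratio R = 1/(1 − f) ≈ 1/0.6031 ≈ 1.6581.
Single-dose peak C₀ = D/Vd = 1147/18 ≈ 63.722 μg/mL.
Steady-state peak Cmax,ss = C₀·R ≈ 63.722 × 1.6581 ≈ 105.657 μg/mL.
One interval later, Cmin,ss = Cmax,ss·e^(−kτ) ≈ 105.657 × 0.3969 ≈ 41.935 μg/mL.

41.9 μg/mL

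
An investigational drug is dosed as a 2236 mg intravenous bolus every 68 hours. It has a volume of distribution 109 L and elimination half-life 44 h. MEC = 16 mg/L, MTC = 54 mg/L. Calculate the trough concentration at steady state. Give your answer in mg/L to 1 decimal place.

10.7 mg/L

k = ln2/t½ = ln2/44 ≈ 0.015753 h⁻¹; fraction remaining f = e^(−kτ) = e^(−0.015753×68) ≈ 0.3426.
Accumulation ratio R = 1/(1 − f) ≈ 1/0.6574 ≈ 1.5211.
Each bolus raises the concentration by D/Vd = 2236/109 ≈ 20.514 mg/L.
Cmax,ss = C₀/(1 − f) ≈ 20.514/0.6574 ≈ 31.205 mg/L.
Steady-state trough Cmin,ss = Cmax,ss·f ≈ 31.205 × 0.3426 ≈ 10.691 mg/L.
Trough 10.7 mg/L vs MEC 16 mg/L: subtherapeutic.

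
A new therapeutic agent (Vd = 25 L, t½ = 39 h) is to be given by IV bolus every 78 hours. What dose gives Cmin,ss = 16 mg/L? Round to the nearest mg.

1200 mg

τ/t½ = 78/39 ≈ 2, so f = (1/2)^(78/39) ≈ 0.250000.
Cmin,ss = (D/Vd)·f/(1−f), so D = Cmin,ss·Vd·(1−f)/f.
D = 16 × 25 × (1−f)/f ≈ 16 × 25 × 3.00000 ≈ 1200.00 mg.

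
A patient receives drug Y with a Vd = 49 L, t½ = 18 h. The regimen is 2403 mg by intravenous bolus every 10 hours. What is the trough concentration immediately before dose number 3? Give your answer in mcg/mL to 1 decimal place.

f = (1/2)^(τ/t½) = (1/2)^(10/18) ≈ 0.6804.
C₀ = D/Vd = 2403/49 ≈ 49.041 mcg/mL.
Before the 3rd dose, 2 doses have been given. Superposition: Cmin = C₀·(f + f²).
≈ 49.041 × (0.6804 + 0.4629) ≈ 49.041 × 1.1433 ≈ 56.069 mcg/mL.

56.1 mcg/mL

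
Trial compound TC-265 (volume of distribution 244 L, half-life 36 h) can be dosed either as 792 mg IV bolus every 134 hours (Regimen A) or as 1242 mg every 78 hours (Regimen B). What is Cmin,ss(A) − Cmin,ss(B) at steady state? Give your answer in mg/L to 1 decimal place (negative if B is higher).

Regimen A: f = (1/2)^(134/36) ≈ 0.0758; Cmin,ss = (792/244)·f/(1−f) ≈ 0.266 mg/L.
Regimen B: f = (1/2)^(78/36) ≈ 0.2227; Cmin,ss = (1242/244)·f/(1−f) ≈ 1.458 mg/L.
Difference ≈ 0.266 − 1.458 ≈ -1.192 mg/L.

-1.2 mg/L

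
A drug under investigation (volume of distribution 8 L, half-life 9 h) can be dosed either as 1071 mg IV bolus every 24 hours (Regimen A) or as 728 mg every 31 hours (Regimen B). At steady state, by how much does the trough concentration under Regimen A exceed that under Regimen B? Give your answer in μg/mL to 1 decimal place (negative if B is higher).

15.8 μg/mL

Regimen A: f = (1/2)^(24/9) ≈ 0.1575; Cmin,ss = (1071/8)·f/(1−f) ≈ 25.027 μg/mL.
Regimen B: f = (1/2)^(31/9) ≈ 0.0919; Cmin,ss = (728/8)·f/(1−f) ≈ 9.209 μg/mL.
Difference ≈ 25.027 − 9.209 ≈ 15.818 μg/mL.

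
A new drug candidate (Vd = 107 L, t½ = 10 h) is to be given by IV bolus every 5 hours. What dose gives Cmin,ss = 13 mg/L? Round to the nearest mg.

τ/t½ = 5/10 ≈ 0.5, so f = (1/2)^(5/10) ≈ 0.707107.
Cmin,ss = (D/Vd)·f/(1−f), so D = Cmin,ss·Vd·(1−f)/f.
D = 13 × 107 × (1−f)/f ≈ 13 × 107 × 0.41421 ≈ 576.17 mg.

576 mg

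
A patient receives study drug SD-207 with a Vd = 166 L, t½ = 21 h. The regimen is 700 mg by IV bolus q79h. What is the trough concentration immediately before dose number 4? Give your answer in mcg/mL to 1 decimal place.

0.3 mcg/mL

f = (1/2)^(τ/t½) = (1/2)^(79/21) ≈ 0.0737.
C₀ = D/Vd = 700/166 ≈ 4.217 mcg/mL.
Before the 4th dose, 3 doses have been given. Superposition: Cmin = C₀·(f + f² + … + f^3).
≈ 4.217 × (0.0737 + 0.0054 + 0.0004) ≈ 4.217 × 0.0795 ≈ 0.335 mcg/mL.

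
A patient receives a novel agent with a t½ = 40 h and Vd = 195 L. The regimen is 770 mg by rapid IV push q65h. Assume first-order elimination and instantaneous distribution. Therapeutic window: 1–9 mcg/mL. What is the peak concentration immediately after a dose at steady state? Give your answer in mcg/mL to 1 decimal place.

5.8 mcg/mL

Over one 65-h interval, 65/40 ≈ 1.625 half-lives elapse, leaving f ≈ 0.3242 of each dose.
At steady state, accumulation factor R = 1/(1 − e^(−kτ)) ≈ 1.4797.
Single-dose peak C₀ = D/Vd = 770/195 ≈ 3.949 mcg/mL.
Steady-state peak Cmax,ss = C₀·R ≈ 3.949 × 1.4797 ≈ 5.843 mcg/mL.
Peak 5.8 mcg/mL vs MTC 9 mcg/mL: below toxic threshold.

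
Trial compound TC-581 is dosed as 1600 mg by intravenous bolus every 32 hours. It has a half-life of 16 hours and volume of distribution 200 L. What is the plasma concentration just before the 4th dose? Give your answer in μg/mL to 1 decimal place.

2.6 μg/mL

f = (1/2)^(τ/t½) = (1/2)^(32/16) ≈ 0.2500.
C₀ = D/Vd = 1600/200 ≈ 8.000 μg/mL.
Before the 4th dose, 3 doses have been given. Superposition: Cmin = C₀·(f + f² + … + f^3).
≈ 8.000 × (0.2500 + 0.0625 + 0.0156) ≈ 8.000 × 0.3281 ≈ 2.625 μg/mL.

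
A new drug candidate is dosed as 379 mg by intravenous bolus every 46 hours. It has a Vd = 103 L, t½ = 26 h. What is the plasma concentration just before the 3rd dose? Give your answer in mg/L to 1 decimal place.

f = (1/2)^(τ/t½) = (1/2)^(46/26) ≈ 0.2934.
C₀ = D/Vd = 379/103 ≈ 3.680 mg/L.
Before the 3rd dose, 2 doses have been given. Superposition: Cmin = C₀·(f + f²).
≈ 3.680 × (0.2934 + 0.0861) ≈ 3.680 × 0.3795 ≈ 1.397 mg/L.

1.4 mg/L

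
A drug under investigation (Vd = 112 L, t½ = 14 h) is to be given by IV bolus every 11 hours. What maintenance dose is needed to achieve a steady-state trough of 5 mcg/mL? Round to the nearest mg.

τ/t½ = 11/14 ≈ 0.78571, so f = (1/2)^(11/14) ≈ 0.580065.
Cmin,ss = (D/Vd)·f/(1−f), so D = Cmin,ss·Vd·(1−f)/f.
D = 5 × 112 × (1−f)/f ≈ 5 × 112 × 0.72394 ≈ 405.41 mg.

405 mg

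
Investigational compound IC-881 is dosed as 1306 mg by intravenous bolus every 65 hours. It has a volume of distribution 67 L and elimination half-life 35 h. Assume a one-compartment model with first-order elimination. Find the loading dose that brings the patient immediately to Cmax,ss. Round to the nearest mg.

f = (1/2)^(65/35) ≈ 0.276022; accumulation ratio R = 1/(1−f) ≈ 1.38126.
Loading dose to hit Cmax,ss on first dose: D_load = D_maint·R ≈ 1306 × 1.38126 ≈ 1803.93 mg.

1804 mg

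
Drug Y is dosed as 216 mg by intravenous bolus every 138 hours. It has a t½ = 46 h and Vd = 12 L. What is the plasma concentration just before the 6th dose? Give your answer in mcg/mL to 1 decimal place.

f = (1/2)^(τ/t½) = (1/2)^(138/46) ≈ 0.1250.
C₀ = D/Vd = 216/12 ≈ 18.000 mcg/mL.
Before the 6th dose, 5 doses have been given. Superposition: Cmin = C₀·(f + f² + … + f^5).
≈ 18.000 × (0.1250 + 0.0156 + 0.0020 + 0.0002 + 0.0000) ≈ 18.000 × 0.1428 ≈ 2.570 mcg/mL.

2.6 mcg/mL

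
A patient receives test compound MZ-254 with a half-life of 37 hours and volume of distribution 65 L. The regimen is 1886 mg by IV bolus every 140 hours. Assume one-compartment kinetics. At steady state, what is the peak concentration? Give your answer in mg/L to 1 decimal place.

τ/t½ = 140/37 ≈ 3.7838, so fraction remaining f = (1/2)^(140/37) ≈ 0.0726.
Accumulation ratio R = 1/(1 − f) ≈ 1/0.9274 ≈ 1.0783.
Each bolus raises the concentration by D/Vd = 1886/65 ≈ 29.015 mg/L.
Cmax,ss = C₀/(1 − f) ≈ 29.015/0.9274 ≈ 31.286 mg/L.

31.3 mg/L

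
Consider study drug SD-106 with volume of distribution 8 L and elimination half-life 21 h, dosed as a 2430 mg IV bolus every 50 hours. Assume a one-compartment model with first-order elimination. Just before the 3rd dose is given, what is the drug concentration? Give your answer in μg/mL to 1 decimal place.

69.5 μg/mL

f = (1/2)^(τ/t½) = (1/2)^(50/21) ≈ 0.1920.
C₀ = D/Vd = 2430/8 ≈ 303.750 μg/mL.
Before the 3rd dose, 2 doses have been given. Superposition: Cmin = C₀·(f + f²).
≈ 303.750 × (0.1920 + 0.0369) ≈ 303.750 × 0.2289 ≈ 69.528 μg/mL.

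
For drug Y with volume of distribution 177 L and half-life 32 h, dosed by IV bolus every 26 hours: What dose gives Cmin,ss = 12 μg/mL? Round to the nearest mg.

τ/t½ = 26/32 ≈ 0.8125, so f = (1/2)^(26/32) ≈ 0.569394.
Cmin,ss = (D/Vd)·f/(1−f), so D = Cmin,ss·Vd·(1−f)/f.
D = 12 × 177 × (1−f)/f ≈ 12 × 177 × 0.75625 ≈ 1606.27 mg.

1606 mg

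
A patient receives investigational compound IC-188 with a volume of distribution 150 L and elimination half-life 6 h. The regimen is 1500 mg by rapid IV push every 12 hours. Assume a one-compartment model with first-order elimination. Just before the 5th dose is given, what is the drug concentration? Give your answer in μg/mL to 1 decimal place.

f = (1/2)^(τ/t½) = (1/2)^(12/6) ≈ 0.2500.
C₀ = D/Vd = 1500/150 ≈ 10.000 μg/mL.
Before the 5th dose, 4 doses have been given. Superposition: Cmin = C₀·(f + f² + … + f^4).
≈ 10.000 × (0.2500 + 0.0625 + 0.0156 + 0.0039) ≈ 10.000 × 0.3320 ≈ 3.320 μg/mL.

3.3 μg/mL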